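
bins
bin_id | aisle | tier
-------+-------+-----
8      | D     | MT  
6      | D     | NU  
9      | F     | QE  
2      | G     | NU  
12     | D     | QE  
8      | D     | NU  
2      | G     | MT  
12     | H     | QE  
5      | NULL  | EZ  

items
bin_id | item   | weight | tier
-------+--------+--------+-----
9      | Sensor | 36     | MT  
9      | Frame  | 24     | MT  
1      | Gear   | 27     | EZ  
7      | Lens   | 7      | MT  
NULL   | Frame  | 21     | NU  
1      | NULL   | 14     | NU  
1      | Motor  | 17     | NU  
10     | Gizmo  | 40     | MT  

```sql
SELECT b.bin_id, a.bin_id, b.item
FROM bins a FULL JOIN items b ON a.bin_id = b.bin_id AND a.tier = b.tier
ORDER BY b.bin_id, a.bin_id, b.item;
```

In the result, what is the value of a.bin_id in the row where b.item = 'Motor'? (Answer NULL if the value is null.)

NULL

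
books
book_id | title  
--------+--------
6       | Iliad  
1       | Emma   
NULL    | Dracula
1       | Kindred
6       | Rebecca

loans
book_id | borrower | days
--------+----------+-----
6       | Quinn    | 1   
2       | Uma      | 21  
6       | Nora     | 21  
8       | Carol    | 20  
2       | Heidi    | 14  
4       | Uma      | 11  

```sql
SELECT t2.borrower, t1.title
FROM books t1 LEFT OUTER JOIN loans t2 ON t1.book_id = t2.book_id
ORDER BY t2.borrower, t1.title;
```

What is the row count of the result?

7

LEFT JOIN keeps every row from `books`; unmatched rows get NULL for `loans`'s columns.
Matching on t1.book_id = t2.book_id. A NULL in a compared column never satisfies the condition.
Matched pairs: 4; unmatched t1 rows kept: 3.
Total: 4 matched + 3 padded = 7 rows.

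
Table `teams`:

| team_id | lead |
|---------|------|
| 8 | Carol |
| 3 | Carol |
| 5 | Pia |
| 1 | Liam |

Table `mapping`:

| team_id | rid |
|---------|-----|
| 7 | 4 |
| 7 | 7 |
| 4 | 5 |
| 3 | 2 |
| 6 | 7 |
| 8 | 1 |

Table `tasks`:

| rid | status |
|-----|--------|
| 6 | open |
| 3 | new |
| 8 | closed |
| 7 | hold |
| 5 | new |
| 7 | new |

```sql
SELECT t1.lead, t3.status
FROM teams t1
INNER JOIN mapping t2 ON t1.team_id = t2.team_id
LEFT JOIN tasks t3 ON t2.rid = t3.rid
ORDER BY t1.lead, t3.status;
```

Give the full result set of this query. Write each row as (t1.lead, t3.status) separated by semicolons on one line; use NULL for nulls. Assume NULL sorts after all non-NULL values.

Joins associate left-to-right: teams INNER JOIN mapping on team_id gives 2 intermediate row(s).
Then LEFT JOIN `tasks t3` on rid: each of those 2 rows is kept; rows whose t2.rid has no match in t3 get NULL for t3's columns.

(Carol, NULL); (Carol, NULL)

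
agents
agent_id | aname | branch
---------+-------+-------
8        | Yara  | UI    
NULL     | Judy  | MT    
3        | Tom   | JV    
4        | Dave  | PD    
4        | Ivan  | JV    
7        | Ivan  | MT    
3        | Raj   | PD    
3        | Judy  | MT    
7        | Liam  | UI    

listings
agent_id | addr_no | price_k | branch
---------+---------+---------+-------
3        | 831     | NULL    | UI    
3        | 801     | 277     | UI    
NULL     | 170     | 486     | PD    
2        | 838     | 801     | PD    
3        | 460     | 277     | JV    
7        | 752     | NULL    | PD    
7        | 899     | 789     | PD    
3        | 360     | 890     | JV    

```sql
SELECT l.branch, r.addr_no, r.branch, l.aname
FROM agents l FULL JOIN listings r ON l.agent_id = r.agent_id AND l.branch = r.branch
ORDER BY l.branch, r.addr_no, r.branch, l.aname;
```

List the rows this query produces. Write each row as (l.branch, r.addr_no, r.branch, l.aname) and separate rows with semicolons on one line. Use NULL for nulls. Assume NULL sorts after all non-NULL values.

(JV, 360, JV, Tom); (JV, 460, JV, Tom); (JV, NULL, NULL, Ivan); (MT, NULL, NULL, Ivan); (MT, NULL, NULL, Judy); (MT, NULL, NULL, Judy); (PD, NULL, NULL, Dave); (PD, NULL, NULL, Raj); (UI, NULL, NULL, Liam); (UI, NULL, NULL, Yara); (NULL, 170, PD, NULL); (NULL, 752, PD, NULL); (NULL, 801, UI, NULL); (NULL, 831, UI, NULL); (NULL, 838, PD, NULL); (NULL, 899, PD, NULL)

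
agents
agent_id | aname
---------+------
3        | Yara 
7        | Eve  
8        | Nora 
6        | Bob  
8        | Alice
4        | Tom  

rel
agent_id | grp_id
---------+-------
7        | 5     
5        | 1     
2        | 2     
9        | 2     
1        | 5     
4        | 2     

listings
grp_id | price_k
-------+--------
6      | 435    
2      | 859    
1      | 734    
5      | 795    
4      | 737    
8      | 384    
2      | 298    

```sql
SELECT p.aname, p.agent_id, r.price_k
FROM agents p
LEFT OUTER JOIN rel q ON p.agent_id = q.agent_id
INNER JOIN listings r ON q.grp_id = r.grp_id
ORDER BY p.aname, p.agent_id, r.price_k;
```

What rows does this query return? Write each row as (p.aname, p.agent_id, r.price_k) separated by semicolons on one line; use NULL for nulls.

(Eve, 7, 795); (Tom, 4, 298); (Tom, 4, 859)

Evaluate left to right. First `agents p LEFT JOIN rel q` on agent_id: 6 row(s).
Then INNER JOIN `listings r` on grp_id: keep only rows whose q.grp_id appears in r.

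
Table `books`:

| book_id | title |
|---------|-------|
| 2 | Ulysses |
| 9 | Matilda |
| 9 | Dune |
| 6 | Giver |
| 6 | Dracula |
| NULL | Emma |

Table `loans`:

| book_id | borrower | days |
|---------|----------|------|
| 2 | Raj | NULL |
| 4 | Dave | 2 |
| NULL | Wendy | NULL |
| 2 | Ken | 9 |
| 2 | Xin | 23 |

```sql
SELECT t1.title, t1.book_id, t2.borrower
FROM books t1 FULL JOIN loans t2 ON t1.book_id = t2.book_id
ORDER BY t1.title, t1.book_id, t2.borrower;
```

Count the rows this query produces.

10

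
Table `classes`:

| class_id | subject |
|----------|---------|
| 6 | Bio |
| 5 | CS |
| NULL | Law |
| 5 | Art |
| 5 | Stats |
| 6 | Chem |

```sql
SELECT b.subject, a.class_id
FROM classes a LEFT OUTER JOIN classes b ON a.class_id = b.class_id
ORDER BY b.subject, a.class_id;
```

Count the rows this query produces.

14

LEFT JOIN keeps every row from `classes a`; unmatched rows get NULL for `classes b`'s columns.
Matching on a.class_id = b.class_id. A NULL in a compared column never satisfies the condition.
- class_id=6: 2 matching b row(s), so 2 row(s) emitted.
- class_id=5: 3 matching b row(s), so 3 row(s) emitted.
- class_id=NULL: no b row matches, row kept with b columns NULL.
- class_id=5: 3 matching b row(s), so 3 row(s) emitted.
- class_id=5: 3 matching b row(s), so 3 row(s) emitted.
- class_id=6: 2 matching b row(s), so 2 row(s) emitted.
Total: 13 matched + 1 padded = 14 rows.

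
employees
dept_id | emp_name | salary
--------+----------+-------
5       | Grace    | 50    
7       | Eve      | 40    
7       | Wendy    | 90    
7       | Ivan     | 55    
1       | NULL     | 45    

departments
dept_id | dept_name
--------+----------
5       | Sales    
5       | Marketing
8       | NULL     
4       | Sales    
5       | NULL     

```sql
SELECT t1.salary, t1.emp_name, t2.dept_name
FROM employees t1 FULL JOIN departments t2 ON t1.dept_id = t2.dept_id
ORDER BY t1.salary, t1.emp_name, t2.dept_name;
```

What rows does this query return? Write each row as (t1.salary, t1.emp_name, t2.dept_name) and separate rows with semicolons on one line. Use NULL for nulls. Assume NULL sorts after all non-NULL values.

(40, Eve, NULL); (45, NULL, NULL); (50, Grace, Marketing); (50, Grace, Sales); (50, Grace, NULL); (55, Ivan, NULL); (90, Wendy, NULL); (NULL, NULL, Sales); (NULL, NULL, NULL)

FULL OUTER JOIN keeps every row from both sides; unmatched rows get NULL for the other side's columns.
Matching on t1.dept_id = t2.dept_id.
Matched pairs: 3; unmatched t1 rows kept: 4; unmatched t2 rows kept: 2.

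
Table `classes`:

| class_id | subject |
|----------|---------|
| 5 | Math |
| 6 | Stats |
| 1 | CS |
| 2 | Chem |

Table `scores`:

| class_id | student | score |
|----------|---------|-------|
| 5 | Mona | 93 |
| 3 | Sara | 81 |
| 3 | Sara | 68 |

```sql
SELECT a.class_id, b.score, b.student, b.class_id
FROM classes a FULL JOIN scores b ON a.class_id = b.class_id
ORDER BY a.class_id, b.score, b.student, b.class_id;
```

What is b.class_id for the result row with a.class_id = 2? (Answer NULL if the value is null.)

NULL

FULL OUTER JOIN keeps every row from both sides; unmatched rows get NULL for the other side's columns.
Matching on a.class_id = b.class_id.
Matched pairs: 1; unmatched a rows kept: 3; unmatched b rows kept: 2.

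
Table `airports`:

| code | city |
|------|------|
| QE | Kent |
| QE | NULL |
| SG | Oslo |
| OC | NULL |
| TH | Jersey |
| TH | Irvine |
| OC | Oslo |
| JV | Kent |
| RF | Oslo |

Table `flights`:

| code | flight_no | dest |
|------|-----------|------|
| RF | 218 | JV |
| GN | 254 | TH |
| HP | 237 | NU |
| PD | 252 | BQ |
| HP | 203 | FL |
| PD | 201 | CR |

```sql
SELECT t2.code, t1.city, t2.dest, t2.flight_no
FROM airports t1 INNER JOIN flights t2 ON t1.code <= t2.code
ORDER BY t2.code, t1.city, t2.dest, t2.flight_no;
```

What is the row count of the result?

12

INNER JOIN keeps only pairs where the ON condition holds.
Matching on t1.code <= t2.code.
- t1 (code=QE) pairs with 1 row(s) of t2.
- t1 (code=QE) pairs with 1 row(s) of t2.
- t1 (code=SG) has no partner → excluded.
- t1 (code=OC) pairs with 3 row(s) of t2.
- t1 (code=TH) has no partner → excluded.
- t1 (code=TH) has no partner → excluded.
- t1 (code=OC) pairs with 3 row(s) of t2.
- t1 (code=JV) pairs with 3 row(s) of t2.
- t1 (code=RF) pairs with 1 row(s) of t2.
Total: 12 rows.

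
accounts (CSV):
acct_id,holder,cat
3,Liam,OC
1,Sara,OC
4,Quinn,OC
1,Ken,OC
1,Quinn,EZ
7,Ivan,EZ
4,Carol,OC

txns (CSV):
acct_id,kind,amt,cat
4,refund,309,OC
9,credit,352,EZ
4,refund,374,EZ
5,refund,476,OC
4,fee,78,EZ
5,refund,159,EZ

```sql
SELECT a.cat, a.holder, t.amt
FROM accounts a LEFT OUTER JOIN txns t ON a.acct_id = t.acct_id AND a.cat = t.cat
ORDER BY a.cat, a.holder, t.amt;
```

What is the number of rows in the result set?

LEFT JOIN keeps every row from `accounts`; unmatched rows get NULL for `txns`'s columns.
Matching on a.acct_id = t.acct_id AND a.cat = t.cat.
- a[0] acct_id=3, cat=OC → no match; kept with NULLs on the t side.
- a[1] acct_id=1, cat=OC → no match; kept with NULLs on the t side.
- a[2] acct_id=4, cat=OC → 1 match(es) in t → 1 row(s).
- a[3] acct_id=1, cat=OC → no match; kept with NULLs on the t side.
- a[4] acct_id=1, cat=EZ → no match; kept with NULLs on the t side.
- a[5] acct_id=7, cat=EZ → no match; kept with NULLs on the t side.
- a[6] acct_id=4, cat=OC → 1 match(es) in t → 1 row(s).
Total: 2 matched + 5 padded = 7 rows.

7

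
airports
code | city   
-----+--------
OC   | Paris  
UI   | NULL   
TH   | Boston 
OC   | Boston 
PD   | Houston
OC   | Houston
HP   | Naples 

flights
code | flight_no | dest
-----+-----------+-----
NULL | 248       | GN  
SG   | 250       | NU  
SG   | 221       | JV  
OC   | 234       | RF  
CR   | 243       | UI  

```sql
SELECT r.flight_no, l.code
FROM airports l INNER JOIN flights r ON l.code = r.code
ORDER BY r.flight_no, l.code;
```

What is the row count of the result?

3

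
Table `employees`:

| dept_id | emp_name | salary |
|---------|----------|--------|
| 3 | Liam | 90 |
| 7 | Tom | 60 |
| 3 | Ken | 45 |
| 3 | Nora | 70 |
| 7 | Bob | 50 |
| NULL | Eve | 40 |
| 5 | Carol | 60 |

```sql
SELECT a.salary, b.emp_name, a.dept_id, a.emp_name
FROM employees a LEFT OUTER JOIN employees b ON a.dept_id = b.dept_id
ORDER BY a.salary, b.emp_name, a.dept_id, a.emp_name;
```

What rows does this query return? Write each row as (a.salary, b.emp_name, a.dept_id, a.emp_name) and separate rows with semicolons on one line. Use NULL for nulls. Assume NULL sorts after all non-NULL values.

LEFT JOIN keeps every row from `employees a`; unmatched rows get NULL for `employees b`'s columns.
Matching on a.dept_id = b.dept_id. A NULL in a compared column never satisfies the condition.
- dept_id=3: 3 matching b row(s), so 3 row(s) emitted.
- dept_id=7: 2 matching b row(s), so 2 row(s) emitted.
- dept_id=3: 3 matching b row(s), so 3 row(s) emitted.
- dept_id=3: 3 matching b row(s), so 3 row(s) emitted.
- dept_id=7: 2 matching b row(s), so 2 row(s) emitted.
- dept_id=NULL: no b row matches, row kept with b columns NULL.
- dept_id=5: 1 matching b row(s), so 1 row(s) emitted.

(40, NULL, NULL, Eve); (45, Ken, 3, Ken); (45, Liam, 3, Ken); (45, Nora, 3, Ken); (50, Bob, 7, Bob); (50, Tom, 7, Bob); (60, Bob, 7, Tom); (60, Carol, 5, Carol); (60, Tom, 7, Tom); (70, Ken, 3, Nora); (70, Liam, 3, Nora); (70, Nora, 3, Nora); (90, Ken, 3, Liam); (90, Liam, 3, Liam); (90, Nora, 3, Liam)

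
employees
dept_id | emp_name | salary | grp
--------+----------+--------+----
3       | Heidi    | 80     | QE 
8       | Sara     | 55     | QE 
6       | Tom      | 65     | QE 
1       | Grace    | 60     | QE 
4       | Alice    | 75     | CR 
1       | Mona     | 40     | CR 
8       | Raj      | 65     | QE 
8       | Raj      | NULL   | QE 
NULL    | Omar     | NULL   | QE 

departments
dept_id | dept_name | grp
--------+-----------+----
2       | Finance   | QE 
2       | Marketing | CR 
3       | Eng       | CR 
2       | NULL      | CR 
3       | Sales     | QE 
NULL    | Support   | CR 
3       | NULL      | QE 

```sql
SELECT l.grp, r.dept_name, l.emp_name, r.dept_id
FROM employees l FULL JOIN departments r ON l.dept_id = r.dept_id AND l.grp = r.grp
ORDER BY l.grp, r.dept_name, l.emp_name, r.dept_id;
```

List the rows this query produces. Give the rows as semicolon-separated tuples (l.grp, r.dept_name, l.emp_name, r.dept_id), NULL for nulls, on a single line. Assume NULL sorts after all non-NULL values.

(CR, NULL, Alice, NULL); (CR, NULL, Mona, NULL); (QE, Sales, Heidi, 3); (QE, NULL, Grace, NULL); (QE, NULL, Heidi, 3); (QE, NULL, Omar, NULL); (QE, NULL, Raj, NULL); (QE, NULL, Raj, NULL); (QE, NULL, Sara, NULL); (QE, NULL, Tom, NULL); (NULL, Eng, NULL, 3); (NULL, Finance, NULL, 2); (NULL, Marketing, NULL, 2); (NULL, Support, NULL, NULL); (NULL, NULL, NULL, 2)

FULL OUTER JOIN keeps every row from both sides; unmatched rows get NULL for the other side's columns.
Matching on l.dept_id = r.dept_id AND l.grp = r.grp. A NULL in a compared column never satisfies the condition.
Matched pairs: 2; unmatched l rows kept: 8; unmatched r rows kept: 5.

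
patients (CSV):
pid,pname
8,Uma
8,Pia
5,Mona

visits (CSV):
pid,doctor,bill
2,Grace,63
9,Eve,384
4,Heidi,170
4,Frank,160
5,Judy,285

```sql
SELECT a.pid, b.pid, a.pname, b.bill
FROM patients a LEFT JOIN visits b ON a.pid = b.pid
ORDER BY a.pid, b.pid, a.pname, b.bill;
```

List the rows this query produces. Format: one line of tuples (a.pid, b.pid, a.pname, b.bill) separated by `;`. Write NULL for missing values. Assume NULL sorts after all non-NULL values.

LEFT JOIN keeps every row from `patients`; unmatched rows get NULL for `visits`'s columns.
Matching on a.pid = b.pid.
Matched pairs: 1; unmatched a rows kept: 2.

(5, 5, Mona, 285); (8, NULL, Pia, NULL); (8, NULL, Uma, NULL)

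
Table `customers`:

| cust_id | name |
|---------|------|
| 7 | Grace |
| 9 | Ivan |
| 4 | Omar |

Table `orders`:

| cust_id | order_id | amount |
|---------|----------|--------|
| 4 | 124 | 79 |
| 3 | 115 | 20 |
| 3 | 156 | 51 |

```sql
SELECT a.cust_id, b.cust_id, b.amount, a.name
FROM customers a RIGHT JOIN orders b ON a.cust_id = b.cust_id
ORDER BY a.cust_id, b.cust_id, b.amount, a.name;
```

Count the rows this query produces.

RIGHT JOIN keeps every row from `orders`; unmatched rows get NULL for `customers`'s columns.
Matching on a.cust_id = b.cust_id.
Matched pairs: 1; unmatched b rows kept: 2.
Total: 1 matched + 2 padded = 3 rows.

3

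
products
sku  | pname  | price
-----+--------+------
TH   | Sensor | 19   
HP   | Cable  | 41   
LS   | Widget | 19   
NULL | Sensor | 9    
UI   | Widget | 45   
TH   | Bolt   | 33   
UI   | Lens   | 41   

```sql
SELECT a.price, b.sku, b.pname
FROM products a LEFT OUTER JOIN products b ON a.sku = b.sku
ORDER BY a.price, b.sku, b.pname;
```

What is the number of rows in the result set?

LEFT JOIN keeps every row from `products a`; unmatched rows get NULL for `products b`'s columns.
Matching on a.sku = b.sku. A NULL in a compared column never satisfies the condition.
- a[0] sku=TH → 2 match(es) in b → 2 row(s).
- a[1] sku=HP → 1 match(es) in b → 1 row(s).
- a[2] sku=LS → 1 match(es) in b → 1 row(s).
- a[3] sku=NULL → no match; kept with NULLs on the b side.
- a[4] sku=UI → 2 match(es) in b → 2 row(s).
- a[5] sku=TH → 2 match(es) in b → 2 row(s).
- a[6] sku=UI → 2 match(es) in b → 2 row(s).
Total: 10 matched + 1 padded = 11 rows.

11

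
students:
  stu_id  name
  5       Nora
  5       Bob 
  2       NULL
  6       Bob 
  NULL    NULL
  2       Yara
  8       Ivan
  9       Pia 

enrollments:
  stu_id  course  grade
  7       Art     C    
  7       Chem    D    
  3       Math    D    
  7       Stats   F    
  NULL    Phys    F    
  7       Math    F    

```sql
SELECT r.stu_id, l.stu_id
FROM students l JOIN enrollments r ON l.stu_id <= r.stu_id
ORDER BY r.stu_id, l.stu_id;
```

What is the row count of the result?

22

INNER JOIN keeps only pairs where the ON condition holds.
Matching on l.stu_id <= r.stu_id. A NULL in a compared column never satisfies the condition.
- l[0] stu_id=5 → 4 match(es) in r → 4 row(s).
- l[1] stu_id=5 → 4 match(es) in r → 4 row(s).
- l[2] stu_id=2 → 5 match(es) in r → 5 row(s).
- l[3] stu_id=6 → 4 match(es) in r → 4 row(s).
- l[4] stu_id=NULL → no match; dropped.
- l[5] stu_id=2 → 5 match(es) in r → 5 row(s).
- l[6] stu_id=8 → no match; dropped.
- l[7] stu_id=9 → no match; dropped.
Total: 22 rows.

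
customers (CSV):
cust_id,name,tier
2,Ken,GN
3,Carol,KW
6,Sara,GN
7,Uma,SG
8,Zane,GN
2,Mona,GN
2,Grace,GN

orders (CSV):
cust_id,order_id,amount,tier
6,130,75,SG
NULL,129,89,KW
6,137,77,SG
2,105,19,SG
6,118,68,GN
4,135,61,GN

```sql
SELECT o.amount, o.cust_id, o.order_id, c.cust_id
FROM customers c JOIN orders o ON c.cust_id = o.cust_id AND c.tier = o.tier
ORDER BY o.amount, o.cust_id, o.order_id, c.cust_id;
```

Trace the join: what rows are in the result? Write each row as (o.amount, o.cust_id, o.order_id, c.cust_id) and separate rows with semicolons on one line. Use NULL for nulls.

(68, 6, 118, 6)

INNER JOIN keeps only pairs where the ON condition holds.
Matching on c.cust_id = o.cust_id AND c.tier = o.tier. A NULL in a compared column never satisfies the condition.
- cust_id=2, tier=GN: no matching o row, dropped.
- cust_id=3, tier=KW: no matching o row, dropped.
- cust_id=6, tier=GN: 1 matching o row(s), so 1 row(s) emitted.
- cust_id=7, tier=SG: no matching o row, dropped.
- cust_id=8, tier=GN: no matching o row, dropped.
- cust_id=2, tier=GN: no matching o row, dropped.
- cust_id=2, tier=GN: no matching o row, dropped.
After projecting and ordering:
o.amount | o.cust_id | o.order_id | c.cust_id
68 | 6 | 118 | 6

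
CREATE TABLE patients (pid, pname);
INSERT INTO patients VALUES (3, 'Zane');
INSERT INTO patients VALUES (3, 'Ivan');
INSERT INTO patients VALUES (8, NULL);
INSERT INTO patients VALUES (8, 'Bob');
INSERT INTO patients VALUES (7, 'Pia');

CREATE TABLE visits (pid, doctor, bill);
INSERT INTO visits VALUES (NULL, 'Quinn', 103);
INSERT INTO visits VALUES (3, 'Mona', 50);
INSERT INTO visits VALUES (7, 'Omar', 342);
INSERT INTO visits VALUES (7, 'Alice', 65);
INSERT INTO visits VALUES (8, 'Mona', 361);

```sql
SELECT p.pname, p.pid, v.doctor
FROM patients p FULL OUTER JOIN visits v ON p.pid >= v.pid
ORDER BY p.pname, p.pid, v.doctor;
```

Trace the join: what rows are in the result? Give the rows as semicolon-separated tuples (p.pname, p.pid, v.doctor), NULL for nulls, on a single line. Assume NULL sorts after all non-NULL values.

FULL OUTER JOIN keeps every row from both sides; unmatched rows get NULL for the other side's columns.
Matching on p.pid >= v.pid. A NULL in a compared column never satisfies the condition.
- pid=3: 1 matching v row(s), so 1 row(s) emitted.
- pid=3: 1 matching v row(s), so 1 row(s) emitted.
- pid=8: 4 matching v row(s), so 4 row(s) emitted.
- pid=8: 4 matching v row(s), so 4 row(s) emitted.
- pid=7: 3 matching v row(s), so 3 row(s) emitted.
- 1 v row(s) had no p match → kept, p columns NULL.

(Bob, 8, Alice); (Bob, 8, Mona); (Bob, 8, Mona); (Bob, 8, Omar); (Ivan, 3, Mona); (Pia, 7, Alice); (Pia, 7, Mona); (Pia, 7, Omar); (Zane, 3, Mona); (NULL, 8, Alice); (NULL, 8, Mona); (NULL, 8, Mona); (NULL, 8, Omar); (NULL, NULL, Quinn)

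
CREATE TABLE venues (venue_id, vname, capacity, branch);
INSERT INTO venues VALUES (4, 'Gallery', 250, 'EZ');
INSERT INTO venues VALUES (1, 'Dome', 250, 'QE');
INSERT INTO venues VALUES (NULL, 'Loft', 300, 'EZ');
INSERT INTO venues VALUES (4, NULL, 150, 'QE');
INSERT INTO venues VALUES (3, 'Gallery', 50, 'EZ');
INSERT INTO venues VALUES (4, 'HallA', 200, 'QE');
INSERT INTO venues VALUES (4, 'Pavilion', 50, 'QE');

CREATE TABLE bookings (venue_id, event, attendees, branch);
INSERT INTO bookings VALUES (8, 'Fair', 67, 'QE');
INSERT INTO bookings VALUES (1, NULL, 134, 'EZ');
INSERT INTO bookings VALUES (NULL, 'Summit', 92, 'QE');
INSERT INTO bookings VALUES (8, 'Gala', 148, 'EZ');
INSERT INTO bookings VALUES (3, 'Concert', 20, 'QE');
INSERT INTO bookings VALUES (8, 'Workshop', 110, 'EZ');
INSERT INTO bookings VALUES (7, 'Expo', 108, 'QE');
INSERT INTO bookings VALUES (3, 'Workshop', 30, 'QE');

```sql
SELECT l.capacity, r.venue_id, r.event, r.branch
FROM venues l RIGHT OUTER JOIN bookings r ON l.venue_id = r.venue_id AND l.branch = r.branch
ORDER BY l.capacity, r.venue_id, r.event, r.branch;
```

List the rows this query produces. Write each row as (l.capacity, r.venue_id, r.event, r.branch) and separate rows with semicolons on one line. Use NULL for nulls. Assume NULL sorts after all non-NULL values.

RIGHT JOIN keeps every row from `bookings`; unmatched rows get NULL for `venues`'s columns.
Matching on l.venue_id = r.venue_id AND l.branch = r.branch. A NULL in a compared column never satisfies the condition.
- venue_id=4, branch=EZ: no matching r row.
- venue_id=1, branch=QE: no matching r row.
- venue_id=NULL, branch=EZ: no matching r row.
- venue_id=4, branch=QE: no matching r row.
- venue_id=3, branch=EZ: no matching r row.
- venue_id=4, branch=QE: no matching r row.
- venue_id=4, branch=QE: no matching r row.
- plus 8 unmatched r row(s), each kept with NULL l columns.
After projecting and ordering:
l.capacity | r.venue_id | r.event | r.branch
NULL | 1 | NULL | EZ
NULL | 3 | Concert | QE
NULL | 3 | Workshop | QE
NULL | 7 | Expo | QE
NULL | 8 | Fair | QE
NULL | 8 | Gala | EZ
NULL | 8 | Workshop | EZ
NULL | NULL | Summit | QE

(NULL, 1, NULL, EZ); (NULL, 3, Concert, QE); (NULL, 3, Workshop, QE); (NULL, 7, Expo, QE); (NULL, 8, Fair, QE); (NULL, 8, Gala, EZ); (NULL, 8, Workshop, EZ); (NULL, NULL, Summit, QE)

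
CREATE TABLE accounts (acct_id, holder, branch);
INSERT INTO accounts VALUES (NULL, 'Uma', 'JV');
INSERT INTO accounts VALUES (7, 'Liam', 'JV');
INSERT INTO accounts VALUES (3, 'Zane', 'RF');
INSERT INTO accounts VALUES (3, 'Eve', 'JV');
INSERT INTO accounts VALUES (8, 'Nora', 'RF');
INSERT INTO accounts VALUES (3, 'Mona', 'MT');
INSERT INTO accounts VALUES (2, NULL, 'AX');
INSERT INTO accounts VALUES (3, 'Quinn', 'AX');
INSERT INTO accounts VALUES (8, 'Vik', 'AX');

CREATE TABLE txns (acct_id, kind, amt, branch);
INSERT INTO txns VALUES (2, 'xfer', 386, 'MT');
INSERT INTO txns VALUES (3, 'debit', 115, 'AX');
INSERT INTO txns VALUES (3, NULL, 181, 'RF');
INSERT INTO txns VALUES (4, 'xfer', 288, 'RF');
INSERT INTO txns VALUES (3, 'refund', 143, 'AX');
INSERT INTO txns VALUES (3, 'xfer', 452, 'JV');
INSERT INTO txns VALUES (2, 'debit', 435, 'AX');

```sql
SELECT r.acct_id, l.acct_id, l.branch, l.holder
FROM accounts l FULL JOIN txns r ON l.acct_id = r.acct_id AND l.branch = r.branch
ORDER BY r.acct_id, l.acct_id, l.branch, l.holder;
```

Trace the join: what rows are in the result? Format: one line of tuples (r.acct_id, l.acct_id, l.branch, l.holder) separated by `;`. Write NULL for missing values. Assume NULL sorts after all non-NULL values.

FULL OUTER JOIN keeps every row from both sides; unmatched rows get NULL for the other side's columns.
Matching on l.acct_id = r.acct_id AND l.branch = r.branch. A NULL in a compared column never satisfies the condition.
Matched pairs: 5; unmatched l rows kept: 5; unmatched r rows kept: 2.

(2, 2, AX, NULL); (2, NULL, NULL, NULL); (3, 3, AX, Quinn); (3, 3, AX, Quinn); (3, 3, JV, Eve); (3, 3, RF, Zane); (4, NULL, NULL, NULL); (NULL, 3, MT, Mona); (NULL, 7, JV, Liam); (NULL, 8, AX, Vik); (NULL, 8, RF, Nora); (NULL, NULL, JV, Uma)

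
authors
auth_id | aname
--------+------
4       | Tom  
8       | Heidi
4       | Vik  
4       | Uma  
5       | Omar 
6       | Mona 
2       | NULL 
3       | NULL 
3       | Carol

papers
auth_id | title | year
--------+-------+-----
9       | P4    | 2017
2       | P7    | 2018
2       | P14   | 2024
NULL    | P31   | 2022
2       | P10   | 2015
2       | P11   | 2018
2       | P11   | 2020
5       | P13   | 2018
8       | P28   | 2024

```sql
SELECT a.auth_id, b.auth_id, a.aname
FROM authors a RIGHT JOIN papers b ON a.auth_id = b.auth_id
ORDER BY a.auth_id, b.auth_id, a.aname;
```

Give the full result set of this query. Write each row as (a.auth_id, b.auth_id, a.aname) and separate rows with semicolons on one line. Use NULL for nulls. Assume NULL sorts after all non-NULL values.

(2, 2, NULL); (2, 2, NULL); (2, 2, NULL); (2, 2, NULL); (2, 2, NULL); (5, 5, Omar); (8, 8, Heidi); (NULL, 9, NULL); (NULL, NULL, NULL)

RIGHT JOIN keeps every row from `papers`; unmatched rows get NULL for `authors`'s columns.
Matching on a.auth_id = b.auth_id. A NULL in a compared column never satisfies the condition.
- a[0] auth_id=4 → no match.
- a[1] auth_id=8 → 1 match(es) in b → 1 row(s).
- a[2] auth_id=4 → no match.
- a[3] auth_id=4 → no match.
- a[4] auth_id=5 → 1 match(es) in b → 1 row(s).
- a[5] auth_id=6 → no match.
- a[6] auth_id=2 → 5 match(es) in b → 5 row(s).
- a[7] auth_id=3 → no match.
- a[8] auth_id=3 → no match.
- plus 2 unmatched b row(s), each kept with NULL a columns.
After projecting and ordering:
a.auth_id | b.auth_id | a.aname
2 | 2 | NULL
2 | 2 | NULL
2 | 2 | NULL
2 | 2 | NULL
2 | 2 | NULL
5 | 5 | Omar
8 | 8 | Heidi
NULL | 9 | NULL
NULL | NULL | NULL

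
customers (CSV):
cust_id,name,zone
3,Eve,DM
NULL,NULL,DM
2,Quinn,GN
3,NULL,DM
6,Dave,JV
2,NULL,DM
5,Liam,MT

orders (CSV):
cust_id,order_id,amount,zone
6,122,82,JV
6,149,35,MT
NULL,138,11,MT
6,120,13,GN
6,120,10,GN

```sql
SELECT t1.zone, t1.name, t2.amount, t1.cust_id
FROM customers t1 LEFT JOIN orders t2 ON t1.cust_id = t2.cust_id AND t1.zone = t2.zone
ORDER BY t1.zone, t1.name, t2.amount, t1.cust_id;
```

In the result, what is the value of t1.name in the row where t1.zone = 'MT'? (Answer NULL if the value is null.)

Liam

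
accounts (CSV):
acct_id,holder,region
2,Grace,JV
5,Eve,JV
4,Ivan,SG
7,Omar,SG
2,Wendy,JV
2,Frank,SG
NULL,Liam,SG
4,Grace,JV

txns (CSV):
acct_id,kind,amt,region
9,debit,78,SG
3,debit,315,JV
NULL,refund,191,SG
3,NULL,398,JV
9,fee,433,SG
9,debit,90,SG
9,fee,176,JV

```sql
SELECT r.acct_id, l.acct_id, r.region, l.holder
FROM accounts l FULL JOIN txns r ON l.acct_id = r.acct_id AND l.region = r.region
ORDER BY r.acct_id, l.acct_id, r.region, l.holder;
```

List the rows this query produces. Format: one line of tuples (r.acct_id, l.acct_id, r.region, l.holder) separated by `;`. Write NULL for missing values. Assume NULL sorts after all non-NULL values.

(3, NULL, JV, NULL); (3, NULL, JV, NULL); (9, NULL, JV, NULL); (9, NULL, SG, NULL); (9, NULL, SG, NULL); (9, NULL, SG, NULL); (NULL, 2, NULL, Frank); (NULL, 2, NULL, Grace); (NULL, 2, NULL, Wendy); (NULL, 4, NULL, Grace); (NULL, 4, NULL, Ivan); (NULL, 5, NULL, Eve); (NULL, 7, NULL, Omar); (NULL, NULL, SG, NULL); (NULL, NULL, NULL, Liam)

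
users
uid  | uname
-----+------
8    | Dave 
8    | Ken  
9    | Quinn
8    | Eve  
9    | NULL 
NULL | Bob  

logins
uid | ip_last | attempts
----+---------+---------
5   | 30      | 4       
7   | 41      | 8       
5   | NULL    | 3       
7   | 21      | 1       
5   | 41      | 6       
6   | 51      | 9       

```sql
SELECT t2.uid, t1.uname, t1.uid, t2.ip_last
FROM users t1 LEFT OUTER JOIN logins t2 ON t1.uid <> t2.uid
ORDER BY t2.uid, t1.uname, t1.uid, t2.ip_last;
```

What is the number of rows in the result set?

31

LEFT JOIN keeps every row from `users`; unmatched rows get NULL for `logins`'s columns.
Matching on t1.uid <> t2.uid. A NULL in a compared column never satisfies the condition.
Matched pairs: 30; unmatched t1 rows kept: 1.
Total: 30 matched + 1 padded = 31 rows.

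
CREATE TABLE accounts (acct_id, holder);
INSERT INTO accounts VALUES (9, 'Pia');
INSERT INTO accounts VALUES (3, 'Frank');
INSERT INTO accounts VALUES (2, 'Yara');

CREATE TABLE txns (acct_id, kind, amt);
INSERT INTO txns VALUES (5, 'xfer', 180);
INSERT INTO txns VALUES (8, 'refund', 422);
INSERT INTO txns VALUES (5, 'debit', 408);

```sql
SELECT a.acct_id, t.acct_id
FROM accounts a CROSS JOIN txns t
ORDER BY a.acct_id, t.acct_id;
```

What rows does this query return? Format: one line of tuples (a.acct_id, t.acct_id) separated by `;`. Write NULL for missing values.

CROSS JOIN pairs every row of `accounts` with every row of `txns`: 3 × 3 = 9 rows.
After projecting and ordering:
a.acct_id | t.acct_id
2 | 5
2 | 5
2 | 8
3 | 5
3 | 5
3 | 8
9 | 5
9 | 5
9 | 8

(2, 5); (2, 5); (2, 8); (3, 5); (3, 5); (3, 8); (9, 5); (9, 5); (9, 8)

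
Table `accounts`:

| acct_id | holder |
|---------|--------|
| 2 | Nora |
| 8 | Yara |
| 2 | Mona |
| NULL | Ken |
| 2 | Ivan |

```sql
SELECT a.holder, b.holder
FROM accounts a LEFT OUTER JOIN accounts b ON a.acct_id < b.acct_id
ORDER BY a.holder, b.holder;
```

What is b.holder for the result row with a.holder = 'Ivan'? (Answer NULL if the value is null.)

Yara

LEFT JOIN keeps every row from `accounts a`; unmatched rows get NULL for `accounts b`'s columns.
Matching on a.acct_id < b.acct_id. A NULL in a compared column never satisfies the condition.
- a (acct_id=2) pairs with 1 row(s) of b.
- a (acct_id=8) has no partner → padded with NULL.
- a (acct_id=2) pairs with 1 row(s) of b.
- a (acct_id=NULL) has no partner → padded with NULL.
- a (acct_id=2) pairs with 1 row(s) of b.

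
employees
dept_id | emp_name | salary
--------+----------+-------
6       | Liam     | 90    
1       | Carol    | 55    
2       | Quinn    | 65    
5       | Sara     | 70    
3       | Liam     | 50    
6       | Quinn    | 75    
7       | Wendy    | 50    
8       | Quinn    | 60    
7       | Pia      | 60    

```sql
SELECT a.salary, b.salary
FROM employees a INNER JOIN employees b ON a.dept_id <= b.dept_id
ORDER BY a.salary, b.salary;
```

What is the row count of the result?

47

INNER JOIN keeps only pairs where the ON condition holds.
Matching on a.dept_id <= b.dept_id.
- a[0] dept_id=6 → 5 match(es) in b → 5 row(s).
- a[1] dept_id=1 → 9 match(es) in b → 9 row(s).
- a[2] dept_id=2 → 8 match(es) in b → 8 row(s).
- a[3] dept_id=5 → 6 match(es) in b → 6 row(s).
- a[4] dept_id=3 → 7 match(es) in b → 7 row(s).
- a[5] dept_id=6 → 5 match(es) in b → 5 row(s).
- a[6] dept_id=7 → 3 match(es) in b → 3 row(s).
- a[7] dept_id=8 → 1 match(es) in b → 1 row(s).
- a[8] dept_id=7 → 3 match(es) in b → 3 row(s).
Total: 47 rows.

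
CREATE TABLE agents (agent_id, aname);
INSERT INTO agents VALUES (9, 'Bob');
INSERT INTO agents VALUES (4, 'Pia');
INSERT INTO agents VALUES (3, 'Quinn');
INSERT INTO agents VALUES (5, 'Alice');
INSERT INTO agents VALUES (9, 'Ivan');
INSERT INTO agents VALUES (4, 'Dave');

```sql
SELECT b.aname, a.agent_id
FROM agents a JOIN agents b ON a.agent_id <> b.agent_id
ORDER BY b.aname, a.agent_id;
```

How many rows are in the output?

26

INNER JOIN keeps only pairs where the ON condition holds.
Matching on a.agent_id <> b.agent_id.
Matched pairs: 26.
Total: 26 rows.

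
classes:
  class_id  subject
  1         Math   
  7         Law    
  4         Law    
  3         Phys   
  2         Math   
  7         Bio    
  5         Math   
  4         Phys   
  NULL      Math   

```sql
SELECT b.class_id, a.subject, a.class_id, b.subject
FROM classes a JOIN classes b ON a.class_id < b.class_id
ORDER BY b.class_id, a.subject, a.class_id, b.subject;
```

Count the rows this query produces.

26

INNER JOIN keeps only pairs where the ON condition holds.
Matching on a.class_id < b.class_id. A NULL in a compared column never satisfies the condition.
Matched pairs: 26.
Total: 26 rows.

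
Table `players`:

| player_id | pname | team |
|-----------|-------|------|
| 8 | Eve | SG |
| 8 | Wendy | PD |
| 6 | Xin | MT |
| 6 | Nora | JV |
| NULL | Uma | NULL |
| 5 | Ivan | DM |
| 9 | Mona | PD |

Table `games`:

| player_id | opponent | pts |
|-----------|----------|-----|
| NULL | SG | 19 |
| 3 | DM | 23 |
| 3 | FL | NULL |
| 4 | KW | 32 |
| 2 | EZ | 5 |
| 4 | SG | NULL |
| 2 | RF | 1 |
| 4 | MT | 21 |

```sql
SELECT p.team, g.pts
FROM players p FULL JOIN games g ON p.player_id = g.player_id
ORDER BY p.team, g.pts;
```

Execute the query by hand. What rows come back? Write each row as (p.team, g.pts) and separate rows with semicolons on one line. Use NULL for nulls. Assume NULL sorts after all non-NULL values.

FULL OUTER JOIN keeps every row from both sides; unmatched rows get NULL for the other side's columns.
Matching on p.player_id = g.player_id. A NULL in a compared column never satisfies the condition.
Matched pairs: 0; unmatched p rows kept: 7; unmatched g rows kept: 8.

(DM, NULL); (JV, NULL); (MT, NULL); (PD, NULL); (PD, NULL); (SG, NULL); (NULL, 1); (NULL, 5); (NULL, 19); (NULL, 21); (NULL, 23); (NULL, 32); (NULL, NULL); (NULL, NULL); (NULL, NULL)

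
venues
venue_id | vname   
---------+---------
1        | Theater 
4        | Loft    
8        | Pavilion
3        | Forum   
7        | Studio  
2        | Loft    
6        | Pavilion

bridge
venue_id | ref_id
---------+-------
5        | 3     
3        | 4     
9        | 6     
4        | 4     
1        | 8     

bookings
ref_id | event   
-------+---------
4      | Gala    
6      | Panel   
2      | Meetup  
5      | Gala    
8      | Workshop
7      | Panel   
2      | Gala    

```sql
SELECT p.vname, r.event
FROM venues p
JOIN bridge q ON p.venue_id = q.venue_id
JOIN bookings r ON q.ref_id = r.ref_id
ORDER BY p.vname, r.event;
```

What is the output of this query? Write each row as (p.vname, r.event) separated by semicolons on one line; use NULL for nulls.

Step 1 — p INNER JOIN q on venue_id → 3 row(s).
Then INNER JOIN `bookings r` on ref_id: keep only rows whose q.ref_id appears in r.

(Forum, Gala); (Loft, Gala); (Theater, Workshop)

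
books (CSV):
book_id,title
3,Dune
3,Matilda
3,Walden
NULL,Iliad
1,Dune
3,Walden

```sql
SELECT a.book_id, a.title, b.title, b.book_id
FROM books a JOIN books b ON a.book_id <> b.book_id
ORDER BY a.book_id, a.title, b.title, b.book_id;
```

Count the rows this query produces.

INNER JOIN keeps only pairs where the ON condition holds.
Matching on a.book_id <> b.book_id. A NULL in a compared column never satisfies the condition.
- book_id=3: 1 matching b row(s), so 1 row(s) emitted.
- book_id=3: 1 matching b row(s), so 1 row(s) emitted.
- book_id=3: 1 matching b row(s), so 1 row(s) emitted.
- book_id=NULL: no matching b row, dropped.
- book_id=1: 4 matching b row(s), so 4 row(s) emitted.
- book_id=3: 1 matching b row(s), so 1 row(s) emitted.
Total: 8 rows.

8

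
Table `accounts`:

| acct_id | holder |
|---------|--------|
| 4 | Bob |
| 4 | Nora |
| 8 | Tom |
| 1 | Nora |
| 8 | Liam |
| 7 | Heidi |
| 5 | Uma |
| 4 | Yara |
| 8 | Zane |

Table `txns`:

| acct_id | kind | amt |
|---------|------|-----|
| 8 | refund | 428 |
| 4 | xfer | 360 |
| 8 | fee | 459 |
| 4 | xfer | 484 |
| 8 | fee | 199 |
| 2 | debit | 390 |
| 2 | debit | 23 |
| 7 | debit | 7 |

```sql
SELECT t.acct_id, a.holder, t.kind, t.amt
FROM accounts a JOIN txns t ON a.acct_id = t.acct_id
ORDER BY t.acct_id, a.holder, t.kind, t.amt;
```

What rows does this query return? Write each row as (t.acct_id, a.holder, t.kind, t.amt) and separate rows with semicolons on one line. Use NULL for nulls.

(4, Bob, xfer, 360); (4, Bob, xfer, 484); (4, Nora, xfer, 360); (4, Nora, xfer, 484); (4, Yara, xfer, 360); (4, Yara, xfer, 484); (7, Heidi, debit, 7); (8, Liam, fee, 199); (8, Liam, fee, 459); (8, Liam, refund, 428); (8, Tom, fee, 199); (8, Tom, fee, 459); (8, Tom, refund, 428); (8, Zane, fee, 199); (8, Zane, fee, 459); (8, Zane, refund, 428)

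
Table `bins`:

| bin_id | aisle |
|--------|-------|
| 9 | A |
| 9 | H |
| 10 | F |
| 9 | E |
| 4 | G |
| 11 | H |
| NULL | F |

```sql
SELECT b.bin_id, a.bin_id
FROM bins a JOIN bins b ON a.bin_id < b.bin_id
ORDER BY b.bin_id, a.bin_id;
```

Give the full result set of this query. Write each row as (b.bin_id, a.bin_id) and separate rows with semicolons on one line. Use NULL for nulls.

(9, 4); (9, 4); (9, 4); (10, 4); (10, 9); (10, 9); (10, 9); (11, 4); (11, 9); (11, 9); (11, 9); (11, 10)

INNER JOIN keeps only pairs where the ON condition holds.
Matching on a.bin_id < b.bin_id. A NULL in a compared column never satisfies the condition.
- a (bin_id=9) pairs with 2 row(s) of b.
- a (bin_id=9) pairs with 2 row(s) of b.
- a (bin_id=10) pairs with 1 row(s) of b.
- a (bin_id=9) pairs with 2 row(s) of b.
- a (bin_id=4) pairs with 5 row(s) of b.
- a (bin_id=11) has no partner → excluded.
- a (bin_id=NULL) has no partner → excluded.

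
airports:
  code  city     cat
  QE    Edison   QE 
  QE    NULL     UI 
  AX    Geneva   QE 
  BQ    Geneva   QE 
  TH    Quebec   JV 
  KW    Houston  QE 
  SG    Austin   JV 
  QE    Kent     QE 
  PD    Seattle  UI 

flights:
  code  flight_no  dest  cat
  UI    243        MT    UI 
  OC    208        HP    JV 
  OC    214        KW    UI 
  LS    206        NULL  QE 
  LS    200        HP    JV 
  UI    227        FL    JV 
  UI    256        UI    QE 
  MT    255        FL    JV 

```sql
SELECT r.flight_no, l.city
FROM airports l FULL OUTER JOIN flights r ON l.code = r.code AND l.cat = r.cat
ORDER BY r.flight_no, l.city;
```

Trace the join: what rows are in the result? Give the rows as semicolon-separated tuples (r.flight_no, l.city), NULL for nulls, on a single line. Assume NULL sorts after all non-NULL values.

(200, NULL); (206, NULL); (208, NULL); (214, NULL); (227, NULL); (243, NULL); (255, NULL); (256, NULL); (NULL, Austin); (NULL, Edison); (NULL, Geneva); (NULL, Geneva); (NULL, Houston); (NULL, Kent); (NULL, Quebec); (NULL, Seattle); (NULL, NULL)

FULL OUTER JOIN keeps every row from both sides; unmatched rows get NULL for the other side's columns.
Matching on l.code = r.code AND l.cat = r.cat.
Matched pairs: 0; unmatched l rows kept: 9; unmatched r rows kept: 8.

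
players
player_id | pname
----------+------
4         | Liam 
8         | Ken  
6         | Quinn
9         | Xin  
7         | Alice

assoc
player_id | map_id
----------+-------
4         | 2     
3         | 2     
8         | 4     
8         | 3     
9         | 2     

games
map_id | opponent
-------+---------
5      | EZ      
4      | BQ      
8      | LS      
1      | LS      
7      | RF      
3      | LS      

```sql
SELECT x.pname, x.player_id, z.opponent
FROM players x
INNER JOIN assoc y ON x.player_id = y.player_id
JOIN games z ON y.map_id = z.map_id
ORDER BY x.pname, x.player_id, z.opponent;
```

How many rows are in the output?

Step 1 — x INNER JOIN y on player_id → 4 row(s).
Then INNER JOIN `games z` on map_id: keep only rows whose y.map_id appears in z.
Result: 2 row(s).

2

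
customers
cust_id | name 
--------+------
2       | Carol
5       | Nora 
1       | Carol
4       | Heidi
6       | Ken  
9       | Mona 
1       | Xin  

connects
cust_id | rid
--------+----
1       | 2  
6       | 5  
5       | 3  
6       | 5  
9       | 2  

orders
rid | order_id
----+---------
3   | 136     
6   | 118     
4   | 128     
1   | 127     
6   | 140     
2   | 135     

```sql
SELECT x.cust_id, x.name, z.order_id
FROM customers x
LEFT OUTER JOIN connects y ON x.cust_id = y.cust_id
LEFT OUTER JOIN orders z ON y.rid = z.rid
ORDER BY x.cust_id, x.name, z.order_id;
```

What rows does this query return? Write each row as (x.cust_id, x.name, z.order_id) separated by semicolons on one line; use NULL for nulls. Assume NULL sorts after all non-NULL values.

Step 1 — x LEFT JOIN y on cust_id → 8 row(s).
Then LEFT JOIN `orders z` on rid: each of those 8 rows is kept; rows whose y.rid has no match in z get NULL for z's columns.

(1, Carol, 135); (1, Xin, 135); (2, Carol, NULL); (4, Heidi, NULL); (5, Nora, 136); (6, Ken, NULL); (6, Ken, NULL); (9, Mona, 135)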